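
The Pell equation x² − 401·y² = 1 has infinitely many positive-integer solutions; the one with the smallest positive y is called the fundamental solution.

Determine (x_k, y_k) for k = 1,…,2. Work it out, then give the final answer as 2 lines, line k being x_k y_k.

801 40
1283201 64080

[20; 40] for √401; ℓ=1 ⇒ convergent index 1
i=0: a=20 ⇒ p=20, q=1
i=1: a=40 ⇒ p=801, q=40
(x₁, y₁) = (801, 40);  801² − 401·40² = 1 ✓
(801+40√401)^2 = 1283201 + 64080√401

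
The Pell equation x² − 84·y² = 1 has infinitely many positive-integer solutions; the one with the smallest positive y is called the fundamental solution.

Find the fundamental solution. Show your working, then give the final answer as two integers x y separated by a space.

[9; 6,18] for √84; ℓ=2 ⇒ convergent index 1
k=0  a_k=9  p_k/q_k = 9/1
k=1  a_k=6  p_k/q_k = 55/6
→ (55, 6).  Check: 55²=3025, 84·6²=3024, difference 1.

55 6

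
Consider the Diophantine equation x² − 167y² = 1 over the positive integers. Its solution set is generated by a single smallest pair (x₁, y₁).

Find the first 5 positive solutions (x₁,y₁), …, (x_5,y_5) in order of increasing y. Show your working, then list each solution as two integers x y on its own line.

168 13
56447 4368
18966024 1467635
6372527617 493120992
2141150313288 165687185677

[12; 1,11,1,24] for √167; ℓ=4 ⇒ convergent index 3
k=0  a_k=12  p_k/q_k = 12/1
k=1  a_k=1  p_k/q_k = 13/1
k=2  a_k=11  p_k/q_k = 155/12
k=3  a_k=1  p_k/q_k = 168/13
(x₁, y₁) = (168, 13);  168² − 167·13² = 1 ✓
n=2: (168,13)∘(168,13) = (168·168+167·13·13, 168·13+13·168) = (56447,4368)
n=3: (56447,4368)∘(168,13) = (168·56447+167·13·4368, 168·4368+13·56447) = (18966024,1467635)
n=4: (18966024,1467635)∘(168,13) = (168·18966024+167·13·1467635, 168·1467635+13·18966024) = (6372527617,493120992)
n=5: (6372527617,493120992)∘(168,13) = (168·6372527617+167·13·493120992, 168·493120992+13·6372527617) = (2141150313288,165687185677)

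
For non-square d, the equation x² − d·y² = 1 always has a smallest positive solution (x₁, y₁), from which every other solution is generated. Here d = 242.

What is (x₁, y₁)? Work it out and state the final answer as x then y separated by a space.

19601 1260

√242 → a₀=15, period (1,1,3,1,14,1,3,1,1,30); ℓ=10 even so k=9
i=0: a=15 ⇒ p=15, q=1
…
i=7: a=3 ⇒ p=8696, q=559
i=8: a=1 ⇒ p=10905, q=701
i=9: a=1 ⇒ p=19601, q=1260
fundamental: x₁=19601, y₁=1260  (since 384199201 − 242·1587600 = 1)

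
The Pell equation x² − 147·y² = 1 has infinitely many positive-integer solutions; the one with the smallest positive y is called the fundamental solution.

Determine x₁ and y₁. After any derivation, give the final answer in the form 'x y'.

97 8

√147 → a₀=12, period (8,24); ℓ=2 even so k=1
a_0=12:  p_0=12·1+0=12,  q_0=12·0+1=1
a_1=8:  p_1=8·12+1=97,  q_1=8·1+0=8
(x₁, y₁) = (97, 8);  97² − 147·8² = 1 ✓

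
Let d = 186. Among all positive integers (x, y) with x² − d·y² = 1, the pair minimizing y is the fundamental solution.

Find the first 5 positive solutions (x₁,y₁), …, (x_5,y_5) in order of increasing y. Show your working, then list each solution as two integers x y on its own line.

√186 = [13; 1,1,1,3,4,3,1,1,1,26, …], period ℓ=10 (even) → k=9
a_0=13:  p_0=13·1+0=13,  q_0=13·0+1=1
a_1=1:  p_1=1·13+1=14,  q_1=1·1+0=1
…
a_6=3:  p_6=3·641+150=2073,  q_6=3·47+11=152
…
a_8=1:  p_8=1·2714+2073=4787,  q_8=1·199+152=351
a_9=1:  p_9=1·4787+2714=7501,  q_9=1·351+199=550
fundamental: x₁=7501, y₁=550  (since 56265001 − 186·302500 = 1)
(7501+550√186)^2 = 112530001 + 8251100√186
(7501+550√186)^3 = 1688175067501 + 123783001650√186
(7501+550√186)^4 = 25326002250120001 + 1856992582502200√186
(7501+550√186)^5 = 379940684068125187501 + 27858602598915002750√186

7501 550
112530001 8251100
1688175067501 123783001650
25326002250120001 1856992582502200
379940684068125187501 27858602598915002750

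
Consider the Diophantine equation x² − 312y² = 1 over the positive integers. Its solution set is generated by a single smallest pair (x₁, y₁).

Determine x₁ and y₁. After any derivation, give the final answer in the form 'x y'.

53 3

√312 → a₀=17, period (1,1,1,34); ℓ=4 even so k=3
a_0=17:  p_0=17·1+0=17,  q_0=17·0+1=1
a_1=1:  p_1=1·17+1=18,  q_1=1·1+0=1
a_2=1:  p_2=1·18+17=35,  q_2=1·1+1=2
a_3=1:  p_3=1·35+18=53,  q_3=1·2+1=3
→ (53, 3).  Check: 53²=2809, 312·3²=2808, difference 1.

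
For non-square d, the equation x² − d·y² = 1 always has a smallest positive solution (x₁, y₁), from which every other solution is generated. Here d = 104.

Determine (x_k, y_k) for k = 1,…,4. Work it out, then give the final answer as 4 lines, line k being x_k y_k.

51 5
5201 510
530451 52015
54100801 5305020

d=104: √d = [10; 5,20] (ℓ=2, even), read p_1/q_1
k=0  a_k=10  p_k/q_k = 10/1
k=1  a_k=5  p_k/q_k = 51/5
(x₁, y₁) = (51, 5);  51² − 104·5² = 1 ✓
k=2:  x_2 = 51·51+104·5·5 = 5201,  y_2 = 51·5+5·51 = 510
k=3:  x_3 = 51·5201+104·5·510 = 530451,  y_3 = 51·510+5·5201 = 52015
k=4:  x_4 = 51·530451+104·5·52015 = 54100801,  y_4 = 51·52015+5·530451 = 5305020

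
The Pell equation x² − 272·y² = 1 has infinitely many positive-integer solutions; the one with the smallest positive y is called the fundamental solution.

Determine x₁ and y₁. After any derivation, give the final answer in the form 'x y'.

[16; 2,32] for √272; ℓ=2 ⇒ convergent index 1
i=0: a=16 ⇒ p=16, q=1
i=1: a=2 ⇒ p=33, q=2
fundamental: x₁=33, y₁=2  (since 1089 − 272·4 = 1)

33 2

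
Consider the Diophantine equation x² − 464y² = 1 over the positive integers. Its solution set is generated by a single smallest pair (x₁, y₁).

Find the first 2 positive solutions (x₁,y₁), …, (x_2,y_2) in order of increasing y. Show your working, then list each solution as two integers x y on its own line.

√464 → a₀=21, period (1,1,5,1,1,1,5,1,1,42); ℓ=10 even so k=9
k=0  a_k=21  p_k/q_k = 21/1
k=1  a_k=1  p_k/q_k = 22/1
k=2  a_k=1  p_k/q_k = 43/2
…
k=4  a_k=1  p_k/q_k = 280/13
k=5  a_k=1  p_k/q_k = 517/24
k=6  a_k=1  p_k/q_k = 797/37
…
k=8  a_k=1  p_k/q_k = 5299/246
k=9  a_k=1  p_k/q_k = 9801/455
→ (9801, 455).  Check: 9801²=96059601, 464·455²=96059600, difference 1.
n=2: (9801,455)∘(9801,455) = (9801·9801+464·455·455, 9801·455+455·9801) = (192119201,8918910)

9801 455
192119201 8918910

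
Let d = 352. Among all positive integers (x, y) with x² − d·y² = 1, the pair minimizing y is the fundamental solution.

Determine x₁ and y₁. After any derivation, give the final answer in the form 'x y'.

77617 4137

√352 = [18; 1,3,5,9,5,3,1,36, …], period ℓ=8 (even) → k=7
i=0: a=18 ⇒ p=18, q=1
…
i=2: a=3 ⇒ p=75, q=4
i=3: a=5 ⇒ p=394, q=21
…
i=6: a=3 ⇒ p=59118, q=3151
i=7: a=1 ⇒ p=77617, q=4137
(x₁, y₁) = (77617, 4137);  77617² − 352·4137² = 1 ✓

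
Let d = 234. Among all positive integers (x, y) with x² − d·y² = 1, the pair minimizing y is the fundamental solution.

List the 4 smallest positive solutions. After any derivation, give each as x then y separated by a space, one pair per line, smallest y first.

√234 = [15; 3,2,1,2,1,2,3,30, …], period ℓ=8 (even) → k=7
a_0=15:  p_0=15·1+0=15,  q_0=15·0+1=1
…
a_3=1:  p_3=1·107+46=153,  q_3=1·7+3=10
a_4=2:  p_4=2·153+107=413,  q_4=2·10+7=27
a_5=1:  p_5=1·413+153=566,  q_5=1·27+10=37
a_6=2:  p_6=2·566+413=1545,  q_6=2·37+27=101
a_7=3:  p_7=3·1545+566=5201,  q_7=3·101+37=340
→ (5201, 340).  Check: 5201²=27050401, 234·340²=27050400, difference 1.
n=2: (5201,340)∘(5201,340) = (5201·5201+234·340·340, 5201·340+340·5201) = (54100801,3536680)
n=3: (54100801,3536680)∘(5201,340) = (5201·54100801+234·340·3536680, 5201·3536680+340·54100801) = (562756526801,36788545020)
n=4: (562756526801,36788545020)∘(5201,340) = (5201·562756526801+234·340·36788545020, 5201·36788545020+340·562756526801) = (5853793337683201,382674441761360)

5201 340
54100801 3536680
562756526801 36788545020
5853793337683201 382674441761360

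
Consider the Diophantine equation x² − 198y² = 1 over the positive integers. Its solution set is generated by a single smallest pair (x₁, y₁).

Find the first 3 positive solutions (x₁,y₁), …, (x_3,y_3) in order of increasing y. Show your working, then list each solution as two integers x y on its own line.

√198 = [14; 14,28, …], period ℓ=2 (even) → k=1
i=0: a=14 ⇒ p=14, q=1
i=1: a=14 ⇒ p=197, q=14
→ (197, 14).  Check: 197²=38809, 198·14²=38808, difference 1.
k=2:  x_2 = 197·197+198·14·14 = 77617,  y_2 = 197·14+14·197 = 5516
k=3:  x_3 = 197·77617+198·14·5516 = 30580901,  y_3 = 197·5516+14·77617 = 2173290

197 14
77617 5516
30580901 2173290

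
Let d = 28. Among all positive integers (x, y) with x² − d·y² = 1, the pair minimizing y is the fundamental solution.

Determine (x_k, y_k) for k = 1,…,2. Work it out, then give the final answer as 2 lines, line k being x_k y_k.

127 24
32257 6096

d=28: √d = [5; 3,2,3,10] (ℓ=4, even), read p_3/q_3
i=0: a=5 ⇒ p=5, q=1
i=1: a=3 ⇒ p=16, q=3
i=2: a=2 ⇒ p=37, q=7
i=3: a=3 ⇒ p=127, q=24
→ (127, 24).  Check: 127²=16129, 28·24²=16128, difference 1.
(x_2, y_2) = (127·127 + 28·24·24, 127·24 + 24·127) = (32257, 6096)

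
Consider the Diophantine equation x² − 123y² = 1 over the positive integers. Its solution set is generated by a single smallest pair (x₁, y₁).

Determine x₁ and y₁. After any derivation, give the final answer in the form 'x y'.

122 11

√123 = [11; 11,22, …], period ℓ=2 (even) → k=1
k=0  a_k=11  p_k/q_k = 11/1
k=1  a_k=11  p_k/q_k = 122/11
(x₁, y₁) = (122, 11);  122² − 123·11² = 1 ✓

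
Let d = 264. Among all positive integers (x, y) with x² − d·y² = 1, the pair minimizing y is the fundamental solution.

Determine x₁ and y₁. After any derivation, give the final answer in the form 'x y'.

[16; 4,32] for √264; ℓ=2 ⇒ convergent index 1
i=0: a=16 ⇒ p=16, q=1
i=1: a=4 ⇒ p=65, q=4
→ (65, 4).  Check: 65²=4225, 264·4²=4224, difference 1.

65 4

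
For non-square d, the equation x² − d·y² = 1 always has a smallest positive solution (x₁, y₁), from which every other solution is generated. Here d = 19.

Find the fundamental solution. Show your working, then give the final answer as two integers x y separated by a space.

170 39

√19 = [4; 2,1,3,1,2,8, …], period ℓ=6 (even) → k=5
step 0: (4, 1)  from 4·(1,0) + (0,1)
…
step 2: (13, 3)  from 1·(9,2) + (4,1)
…
step 4: (61, 14)  from 1·(48,11) + (13,3)
step 5: (170, 39)  from 2·(61,14) + (48,11)
(x₁, y₁) = (170, 39);  170² − 19·39² = 1 ✓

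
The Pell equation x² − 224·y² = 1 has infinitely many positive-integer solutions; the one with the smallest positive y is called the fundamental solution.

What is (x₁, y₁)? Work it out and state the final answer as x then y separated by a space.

[14; 1,28] for √224; ℓ=2 ⇒ convergent index 1
a_0=14:  p_0=14·1+0=14,  q_0=14·0+1=1
a_1=1:  p_1=1·14+1=15,  q_1=1·1+0=1
fundamental: x₁=15, y₁=1  (since 225 − 224·1 = 1)

15 1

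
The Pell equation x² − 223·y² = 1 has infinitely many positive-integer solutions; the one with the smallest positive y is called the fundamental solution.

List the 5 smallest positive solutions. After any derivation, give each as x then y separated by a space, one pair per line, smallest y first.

224 15
100351 6720
44957024 3010545
20140646401 1348717440
9022964630624 604222402575

√223 = [14; 1,13,1,28, …], period ℓ=4 (even) → k=3
i=0: a=14 ⇒ p=14, q=1
i=1: a=1 ⇒ p=15, q=1
i=2: a=13 ⇒ p=209, q=14
i=3: a=1 ⇒ p=224, q=15
(x₁, y₁) = (224, 15);  224² − 223·15² = 1 ✓
k=2:  x_2 = 224·224+223·15·15 = 100351,  y_2 = 224·15+15·224 = 6720
k=3:  x_3 = 224·100351+223·15·6720 = 44957024,  y_3 = 224·6720+15·100351 = 3010545
k=4:  x_4 = 224·44957024+223·15·3010545 = 20140646401,  y_4 = 224·3010545+15·44957024 = 1348717440
k=5:  x_5 = 224·20140646401+223·15·1348717440 = 9022964630624,  y_5 = 224·1348717440+15·20140646401 = 604222402575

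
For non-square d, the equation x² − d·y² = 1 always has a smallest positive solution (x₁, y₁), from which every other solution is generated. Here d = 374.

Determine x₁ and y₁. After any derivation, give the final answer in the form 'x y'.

3365 174

√374 = [19; 2,1,18,1,2,38, …], period ℓ=6 (even) → k=5
step 0: (19, 1)  from 19·(1,0) + (0,1)
step 1: (39, 2)  from 2·(19,1) + (1,0)
step 2: (58, 3)  from 1·(39,2) + (19,1)
step 3: (1083, 56)  from 18·(58,3) + (39,2)
step 4: (1141, 59)  from 1·(1083,56) + (58,3)
step 5: (3365, 174)  from 2·(1141,59) + (1083,56)
fundamental: x₁=3365, y₁=174  (since 11323225 − 374·30276 = 1)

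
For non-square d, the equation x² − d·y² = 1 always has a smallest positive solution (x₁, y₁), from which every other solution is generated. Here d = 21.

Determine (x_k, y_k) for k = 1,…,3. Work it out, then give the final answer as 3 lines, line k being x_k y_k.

[4; 1,1,2,1,1,8] for √21; ℓ=6 ⇒ convergent index 5
a_0=4:  p_0=4·1+0=4,  q_0=4·0+1=1
a_1=1:  p_1=1·4+1=5,  q_1=1·1+0=1
…
a_3=2:  p_3=2·9+5=23,  q_3=2·2+1=5
a_4=1:  p_4=1·23+9=32,  q_4=1·5+2=7
a_5=1:  p_5=1·32+23=55,  q_5=1·7+5=12
→ (55, 12).  Check: 55²=3025, 21·12²=3024, difference 1.
(55+12√21)^2 = 6049 + 1320√21
(55+12√21)^3 = 665335 + 145188√21

55 12
6049 1320
665335 145188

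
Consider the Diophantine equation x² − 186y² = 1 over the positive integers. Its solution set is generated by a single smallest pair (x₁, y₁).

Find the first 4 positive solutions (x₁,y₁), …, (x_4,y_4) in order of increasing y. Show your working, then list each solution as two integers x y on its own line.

7501 550
112530001 8251100
1688175067501 123783001650
25326002250120001 1856992582502200

√186 = [13; 1,1,1,3,4,3,1,1,1,26, …], period ℓ=10 (even) → k=9
a_0=13:  p_0=13·1+0=13,  q_0=13·0+1=1
…
a_4=3:  p_4=3·41+27=150,  q_4=3·3+2=11
a_5=4:  p_5=4·150+41=641,  q_5=4·11+3=47
…
a_7=1:  p_7=1·2073+641=2714,  q_7=1·152+47=199
a_8=1:  p_8=1·2714+2073=4787,  q_8=1·199+152=351
a_9=1:  p_9=1·4787+2714=7501,  q_9=1·351+199=550
(x₁, y₁) = (7501, 550);  7501² − 186·550² = 1 ✓
(7501+550√186)^2 = 112530001 + 8251100√186
(7501+550√186)^3 = 1688175067501 + 123783001650√186
(7501+550√186)^4 = 25326002250120001 + 1856992582502200√186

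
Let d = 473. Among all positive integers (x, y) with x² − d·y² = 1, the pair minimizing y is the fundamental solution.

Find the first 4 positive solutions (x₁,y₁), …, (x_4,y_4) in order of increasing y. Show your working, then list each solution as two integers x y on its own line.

87 4
15137 696
2633751 121100
458257537 21070704

d=473: √d = [21; 1,2,1,42] (ℓ=4, even), read p_3/q_3
k=0  a_k=21  p_k/q_k = 21/1
k=1  a_k=1  p_k/q_k = 22/1
k=2  a_k=2  p_k/q_k = 65/3
k=3  a_k=1  p_k/q_k = 87/4
→ (87, 4).  Check: 87²=7569, 473·4²=7568, difference 1.
(87+4√473)^2 = 15137 + 696√473
(87+4√473)^3 = 2633751 + 121100√473
(87+4√473)^4 = 458257537 + 21070704√473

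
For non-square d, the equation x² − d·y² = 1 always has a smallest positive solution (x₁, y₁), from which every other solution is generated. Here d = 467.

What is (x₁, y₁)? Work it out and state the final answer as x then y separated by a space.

1625626 75225

d=467: √d = [21; 1,1,1,1,3,…,1,1,42] (ℓ=14, even), read p_13/q_13
k=0  a_k=21  p_k/q_k = 21/1
…
k=2  a_k=1  p_k/q_k = 43/2
k=3  a_k=1  p_k/q_k = 65/3
k=4  a_k=1  p_k/q_k = 108/5
k=5  a_k=3  p_k/q_k = 389/18
…
k=7  a_k=21  p_k/q_k = 27164/1257
k=8  a_k=3  p_k/q_k = 82767/3830
…
k=11  a_k=1  p_k/q_k = 633697/29324
k=12  a_k=1  p_k/q_k = 991929/45901
k=13  a_k=1  p_k/q_k = 1625626/75225
→ (1625626, 75225).  Check: 1625626²=2642659891876, 467·75225²=2642659891875, difference 1.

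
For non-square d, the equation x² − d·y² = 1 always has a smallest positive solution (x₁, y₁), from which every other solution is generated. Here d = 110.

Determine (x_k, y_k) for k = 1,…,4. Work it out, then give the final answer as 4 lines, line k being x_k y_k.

[10; 2,20] for √110; ℓ=2 ⇒ convergent index 1
k=0  a_k=10  p_k/q_k = 10/1
k=1  a_k=2  p_k/q_k = 21/2
→ (21, 2).  Check: 21²=441, 110·2²=440, difference 1.
k=2:  x_2 = 21·21+110·2·2 = 881,  y_2 = 21·2+2·21 = 84
k=3:  x_3 = 21·881+110·2·84 = 36981,  y_3 = 21·84+2·881 = 3526
k=4:  x_4 = 21·36981+110·2·3526 = 1552321,  y_4 = 21·3526+2·36981 = 148008

21 2
881 84
36981 3526
1552321 148008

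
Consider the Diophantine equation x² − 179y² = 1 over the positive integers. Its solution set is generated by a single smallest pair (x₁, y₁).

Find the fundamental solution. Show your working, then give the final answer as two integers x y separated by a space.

4190210 313191

d=179: √d = [13; 2,1,1,1,3,…,1,2,26] (ℓ=14, even), read p_13/q_13
i=0: a=13 ⇒ p=13, q=1
i=1: a=2 ⇒ p=27, q=2
i=2: a=1 ⇒ p=40, q=3
i=3: a=1 ⇒ p=67, q=5
i=4: a=1 ⇒ p=107, q=8
i=5: a=3 ⇒ p=388, q=29
i=6: a=5 ⇒ p=2047, q=153
i=7: a=13 ⇒ p=26999, q=2018
i=8: a=5 ⇒ p=137042, q=10243
i=9: a=3 ⇒ p=438125, q=32747
…
i=11: a=1 ⇒ p=1013292, q=75737
i=12: a=1 ⇒ p=1588459, q=118727
i=13: a=2 ⇒ p=4190210, q=313191
fundamental: x₁=4190210, y₁=313191  (since 17557859844100 − 179·98088602481 = 1)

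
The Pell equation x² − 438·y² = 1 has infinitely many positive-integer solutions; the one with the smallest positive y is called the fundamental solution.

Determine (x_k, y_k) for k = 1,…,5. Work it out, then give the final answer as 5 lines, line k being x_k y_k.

d=438: √d = [20; 1,12,1,40] (ℓ=4, even), read p_3/q_3
k=0  a_k=20  p_k/q_k = 20/1
…
k=2  a_k=12  p_k/q_k = 272/13
k=3  a_k=1  p_k/q_k = 293/14
→ (293, 14).  Check: 293²=85849, 438·14²=85848, difference 1.
(x_2, y_2) = (293·293 + 438·14·14, 293·14 + 14·293) = (171697, 8204)
(x_3, y_3) = (293·171697 + 438·14·8204, 293·8204 + 14·171697) = (100614149, 4807530)
(x_4, y_4) = (293·100614149 + 438·14·4807530, 293·4807530 + 14·100614149) = (58959719617, 2817204376)
(x_5, y_5) = (293·58959719617 + 438·14·2817204376, 293·2817204376 + 14·58959719617) = (34550295081413, 1650876956806)

293 14
171697 8204
100614149 4807530
58959719617 2817204376
34550295081413 1650876956806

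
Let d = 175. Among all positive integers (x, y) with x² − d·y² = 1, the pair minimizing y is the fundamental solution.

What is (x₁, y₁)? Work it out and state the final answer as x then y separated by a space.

2024 153

√175 → a₀=13, period (4,2,1,2,4,26); ℓ=6 even so k=5
step 0: (13, 1)  from 13·(1,0) + (0,1)
step 1: (53, 4)  from 4·(13,1) + (1,0)
…
step 4: (463, 35)  from 2·(172,13) + (119,9)
step 5: (2024, 153)  from 4·(463,35) + (172,13)
→ (2024, 153).  Check: 2024²=4096576, 175·153²=4096575, difference 1.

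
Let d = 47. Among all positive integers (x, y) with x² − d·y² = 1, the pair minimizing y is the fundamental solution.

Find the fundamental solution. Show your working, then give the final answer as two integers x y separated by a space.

48 7

√47 → a₀=6, period (1,5,1,12); ℓ=4 even so k=3
a_0=6:  p_0=6·1+0=6,  q_0=6·0+1=1
…
a_2=5:  p_2=5·7+6=41,  q_2=5·1+1=6
a_3=1:  p_3=1·41+7=48,  q_3=1·6+1=7
→ (48, 7).  Check: 48²=2304, 47·7²=2303, difference 1.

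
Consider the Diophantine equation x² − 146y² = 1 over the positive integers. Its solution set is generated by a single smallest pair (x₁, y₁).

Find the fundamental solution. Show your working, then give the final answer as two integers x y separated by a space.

145 12

√146 = [12; 12,24, …], period ℓ=2 (even) → k=1
k=0  a_k=12  p_k/q_k = 12/1
k=1  a_k=12  p_k/q_k = 145/12
→ (145, 12).  Check: 145²=21025, 146·12²=21024, difference 1.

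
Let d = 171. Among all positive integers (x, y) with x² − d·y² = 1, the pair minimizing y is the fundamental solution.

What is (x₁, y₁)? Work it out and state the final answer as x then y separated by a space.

√171 = [13; 13,26, …], period ℓ=2 (even) → k=1
k=0  a_k=13  p_k/q_k = 13/1
k=1  a_k=13  p_k/q_k = 170/13
→ (170, 13).  Check: 170²=28900, 171·13²=28899, difference 1.

170 13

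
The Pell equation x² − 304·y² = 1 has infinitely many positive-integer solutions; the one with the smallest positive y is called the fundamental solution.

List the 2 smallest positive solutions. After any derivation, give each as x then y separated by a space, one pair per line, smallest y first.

√304 → a₀=17, period (2,3,2,1,1,1,1,1,2,3,2,34); ℓ=12 even so k=11
step 0: (17, 1)  from 17·(1,0) + (0,1)
…
step 2: (122, 7)  from 3·(35,2) + (17,1)
step 3: (279, 16)  from 2·(122,7) + (35,2)
…
step 5: (680, 39)  from 1·(401,23) + (279,16)
…
step 7: (1761, 101)  from 1·(1081,62) + (680,39)
…
step 9: (7445, 427)  from 2·(2842,163) + (1761,101)
step 10: (25177, 1444)  from 3·(7445,427) + (2842,163)
step 11: (57799, 3315)  from 2·(25177,1444) + (7445,427)
(x₁, y₁) = (57799, 3315);  57799² − 304·3315² = 1 ✓
(x_2, y_2) = (57799·57799 + 304·3315·3315, 57799·3315 + 3315·57799) = (6681448801, 383207370)

57799 3315
6681448801 383207370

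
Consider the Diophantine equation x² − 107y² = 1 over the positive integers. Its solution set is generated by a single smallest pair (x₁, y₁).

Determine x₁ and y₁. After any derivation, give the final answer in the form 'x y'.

962 93

√107 → a₀=10, period (2,1,9,1,2,20); ℓ=6 even so k=5
a_0=10:  p_0=10·1+0=10,  q_0=10·0+1=1
a_1=2:  p_1=2·10+1=21,  q_1=2·1+0=2
a_2=1:  p_2=1·21+10=31,  q_2=1·2+1=3
…
a_4=1:  p_4=1·300+31=331,  q_4=1·29+3=32
a_5=2:  p_5=2·331+300=962,  q_5=2·32+29=93
→ (962, 93).  Check: 962²=925444, 107·93²=925443, difference 1.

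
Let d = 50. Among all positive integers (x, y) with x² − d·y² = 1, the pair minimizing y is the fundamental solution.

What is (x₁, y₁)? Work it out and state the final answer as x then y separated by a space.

99 14

√50 = [7; 14, …], period ℓ=1 (odd) → k=1
i=0: a=7 ⇒ p=7, q=1
i=1: a=14 ⇒ p=99, q=14
(x₁, y₁) = (99, 14);  99² − 50·14² = 1 ✓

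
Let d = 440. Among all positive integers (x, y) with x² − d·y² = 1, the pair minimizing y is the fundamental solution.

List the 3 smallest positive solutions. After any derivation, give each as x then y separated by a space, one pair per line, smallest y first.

[20; 1,40] for √440; ℓ=2 ⇒ convergent index 1
step 0: (20, 1)  from 20·(1,0) + (0,1)
step 1: (21, 1)  from 1·(20,1) + (1,0)
fundamental: x₁=21, y₁=1  (since 441 − 440·1 = 1)
k=2:  x_2 = 21·21+440·1·1 = 881,  y_2 = 21·1+1·21 = 42
k=3:  x_3 = 21·881+440·1·42 = 36981,  y_3 = 21·42+1·881 = 1763

21 1
881 42
36981 1763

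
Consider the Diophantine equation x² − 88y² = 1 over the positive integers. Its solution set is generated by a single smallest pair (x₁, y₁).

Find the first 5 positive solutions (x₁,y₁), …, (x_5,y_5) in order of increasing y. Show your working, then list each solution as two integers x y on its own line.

197 21
77617 8274
30580901 3259935
12048797377 1284406116
4747195585637 506052749769

√88 = [9; 2,1,1,1,2,18, …], period ℓ=6 (even) → k=5
i=0: a=9 ⇒ p=9, q=1
…
i=4: a=1 ⇒ p=75, q=8
i=5: a=2 ⇒ p=197, q=21
→ (197, 21).  Check: 197²=38809, 88·21²=38808, difference 1.
k=2:  x_2 = 197·197+88·21·21 = 77617,  y_2 = 197·21+21·197 = 8274
k=3:  x_3 = 197·77617+88·21·8274 = 30580901,  y_3 = 197·8274+21·77617 = 3259935
k=4:  x_4 = 197·30580901+88·21·3259935 = 12048797377,  y_4 = 197·3259935+21·30580901 = 1284406116
k=5:  x_5 = 197·12048797377+88·21·1284406116 = 4747195585637,  y_5 = 197·1284406116+21·12048797377 = 506052749769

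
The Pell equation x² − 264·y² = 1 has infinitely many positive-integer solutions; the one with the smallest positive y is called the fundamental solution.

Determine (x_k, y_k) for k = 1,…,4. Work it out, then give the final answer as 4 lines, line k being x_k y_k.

√264 → a₀=16, period (4,32); ℓ=2 even so k=1
step 0: (16, 1)  from 16·(1,0) + (0,1)
step 1: (65, 4)  from 4·(16,1) + (1,0)
→ (65, 4).  Check: 65²=4225, 264·4²=4224, difference 1.
(x_2, y_2) = (65·65 + 264·4·4, 65·4 + 4·65) = (8449, 520)
(x_3, y_3) = (65·8449 + 264·4·520, 65·520 + 4·8449) = (1098305, 67596)
(x_4, y_4) = (65·1098305 + 264·4·67596, 65·67596 + 4·1098305) = (142771201, 8786960)

65 4
8449 520
1098305 67596
142771201 8786960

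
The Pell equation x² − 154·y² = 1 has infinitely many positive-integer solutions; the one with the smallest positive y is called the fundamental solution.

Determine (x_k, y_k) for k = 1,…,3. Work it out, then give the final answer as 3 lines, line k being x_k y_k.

d=154: √d = [12; 2,2,3,1,2,1,3,2,2,24] (ℓ=10, even), read p_9/q_9
a_0=12:  p_0=12·1+0=12,  q_0=12·0+1=1
a_1=2:  p_1=2·12+1=25,  q_1=2·1+0=2
a_2=2:  p_2=2·25+12=62,  q_2=2·2+1=5
a_3=3:  p_3=3·62+25=211,  q_3=3·5+2=17
…
a_5=2:  p_5=2·273+211=757,  q_5=2·22+17=61
a_6=1:  p_6=1·757+273=1030,  q_6=1·61+22=83
a_7=3:  p_7=3·1030+757=3847,  q_7=3·83+61=310
a_8=2:  p_8=2·3847+1030=8724,  q_8=2·310+83=703
a_9=2:  p_9=2·8724+3847=21295,  q_9=2·703+310=1716
(x₁, y₁) = (21295, 1716);  21295² − 154·1716² = 1 ✓
k=2:  x_2 = 21295·21295+154·1716·1716 = 906954049,  y_2 = 21295·1716+1716·21295 = 73084440
k=3:  x_3 = 21295·906954049+154·1716·73084440 = 38627172925615,  y_3 = 21295·73084440+1716·906954049 = 3112666297884

21295 1716
906954049 73084440
38627172925615 3112666297884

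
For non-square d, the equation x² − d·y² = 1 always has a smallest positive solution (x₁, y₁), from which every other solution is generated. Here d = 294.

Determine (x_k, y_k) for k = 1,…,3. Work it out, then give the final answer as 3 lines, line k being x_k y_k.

d=294: √d = [17; 6,1,4,1,6,34] (ℓ=6, even), read p_5/q_5
a_0=17:  p_0=17·1+0=17,  q_0=17·0+1=1
…
a_2=1:  p_2=1·103+17=120,  q_2=1·6+1=7
…
a_4=1:  p_4=1·583+120=703,  q_4=1·34+7=41
a_5=6:  p_5=6·703+583=4801,  q_5=6·41+34=280
→ (4801, 280).  Check: 4801²=23049601, 294·280²=23049600, difference 1.
k=2:  x_2 = 4801·4801+294·280·280 = 46099201,  y_2 = 4801·280+280·4801 = 2688560
k=3:  x_3 = 4801·46099201+294·280·2688560 = 442644523201,  y_3 = 4801·2688560+280·46099201 = 25815552840

4801 280
46099201 2688560
442644523201 25815552840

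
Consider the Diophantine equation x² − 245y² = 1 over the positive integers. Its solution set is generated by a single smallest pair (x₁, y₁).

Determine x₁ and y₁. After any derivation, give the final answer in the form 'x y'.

51841 3312

√245 = [15; 1,1,1,7,6,7,1,1,1,30, …], period ℓ=10 (even) → k=9
a_0=15:  p_0=15·1+0=15,  q_0=15·0+1=1
…
a_3=1:  p_3=1·31+16=47,  q_3=1·2+1=3
…
a_7=1:  p_7=1·15809+2207=18016,  q_7=1·1010+141=1151
a_8=1:  p_8=1·18016+15809=33825,  q_8=1·1151+1010=2161
a_9=1:  p_9=1·33825+18016=51841,  q_9=1·2161+1151=3312
(x₁, y₁) = (51841, 3312);  51841² − 245·3312² = 1 ✓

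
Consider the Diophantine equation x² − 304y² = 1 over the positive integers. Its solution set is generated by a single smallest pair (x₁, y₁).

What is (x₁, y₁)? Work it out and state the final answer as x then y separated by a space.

57799 3315

[17; 2,3,2,1,1,1,1,1,2,3,2,34] for √304; ℓ=12 ⇒ convergent index 11
a_0=17:  p_0=17·1+0=17,  q_0=17·0+1=1
a_1=2:  p_1=2·17+1=35,  q_1=2·1+0=2
…
a_3=2:  p_3=2·122+35=279,  q_3=2·7+2=16
a_4=1:  p_4=1·279+122=401,  q_4=1·16+7=23
a_5=1:  p_5=1·401+279=680,  q_5=1·23+16=39
a_6=1:  p_6=1·680+401=1081,  q_6=1·39+23=62
a_7=1:  p_7=1·1081+680=1761,  q_7=1·62+39=101
a_8=1:  p_8=1·1761+1081=2842,  q_8=1·101+62=163
a_9=2:  p_9=2·2842+1761=7445,  q_9=2·163+101=427
a_10=3:  p_10=3·7445+2842=25177,  q_10=3·427+163=1444
a_11=2:  p_11=2·25177+7445=57799,  q_11=2·1444+427=3315
fundamental: x₁=57799, y₁=3315  (since 3340724401 − 304·10989225 = 1)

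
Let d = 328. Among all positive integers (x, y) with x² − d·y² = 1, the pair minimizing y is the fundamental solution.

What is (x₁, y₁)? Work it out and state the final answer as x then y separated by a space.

163 9

[18; 9,36] for √328; ℓ=2 ⇒ convergent index 1
step 0: (18, 1)  from 18·(1,0) + (0,1)
step 1: (163, 9)  from 9·(18,1) + (1,0)
→ (163, 9).  Check: 163²=26569, 328·9²=26568, difference 1.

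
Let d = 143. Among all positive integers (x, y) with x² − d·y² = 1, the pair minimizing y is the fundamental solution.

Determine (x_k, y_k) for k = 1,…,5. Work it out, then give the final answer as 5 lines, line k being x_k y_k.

12 1
287 24
6876 575
164737 13776
3946812 330049

d=143: √d = [11; 1,22] (ℓ=2, even), read p_1/q_1
i=0: a=11 ⇒ p=11, q=1
i=1: a=1 ⇒ p=12, q=1
fundamental: x₁=12, y₁=1  (since 144 − 143·1 = 1)
(x_2, y_2) = (12·12 + 143·1·1, 12·1 + 1·12) = (287, 24)
(x_3, y_3) = (12·287 + 143·1·24, 12·24 + 1·287) = (6876, 575)
(x_4, y_4) = (12·6876 + 143·1·575, 12·575 + 1·6876) = (164737, 13776)
(x_5, y_5) = (12·164737 + 143·1·13776, 12·13776 + 1·164737) = (3946812, 330049)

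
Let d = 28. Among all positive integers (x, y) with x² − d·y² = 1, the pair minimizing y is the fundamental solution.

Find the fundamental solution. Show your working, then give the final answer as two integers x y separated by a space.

127 24

√28 = [5; 3,2,3,10, …], period ℓ=4 (even) → k=3
i=0: a=5 ⇒ p=5, q=1
…
i=2: a=2 ⇒ p=37, q=7
i=3: a=3 ⇒ p=127, q=24
fundamental: x₁=127, y₁=24  (since 16129 − 28·576 = 1)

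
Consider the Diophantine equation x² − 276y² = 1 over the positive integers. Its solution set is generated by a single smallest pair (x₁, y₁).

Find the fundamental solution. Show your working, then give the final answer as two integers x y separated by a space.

7775 468

√276 = [16; 1,1,1,1,2,2,2,1,1,1,1,32, …], period ℓ=12 (even) → k=11
i=0: a=16 ⇒ p=16, q=1
i=1: a=1 ⇒ p=17, q=1
i=2: a=1 ⇒ p=33, q=2
…
i=4: a=1 ⇒ p=83, q=5
i=5: a=2 ⇒ p=216, q=13
i=6: a=2 ⇒ p=515, q=31
…
i=8: a=1 ⇒ p=1761, q=106
i=9: a=1 ⇒ p=3007, q=181
i=10: a=1 ⇒ p=4768, q=287
i=11: a=1 ⇒ p=7775, q=468
fundamental: x₁=7775, y₁=468  (since 60450625 − 276·219024 = 1)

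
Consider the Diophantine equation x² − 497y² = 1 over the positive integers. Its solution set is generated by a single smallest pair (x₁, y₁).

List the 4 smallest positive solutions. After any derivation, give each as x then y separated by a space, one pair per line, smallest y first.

1201887 53912
2889064721537 129592263888
6944658661946678751 311510514535059400
16693389930459326703284737 748800875565868281911712

[22; 3,2,2,5,6,5,2,2,3,44] for √497; ℓ=10 ⇒ convergent index 9
a_0=22:  p_0=22·1+0=22,  q_0=22·0+1=1
…
a_2=2:  p_2=2·67+22=156,  q_2=2·3+1=7
a_3=2:  p_3=2·156+67=379,  q_3=2·7+3=17
…
a_6=5:  p_6=5·12685+2051=65476,  q_6=5·569+92=2937
a_7=2:  p_7=2·65476+12685=143637,  q_7=2·2937+569=6443
a_8=2:  p_8=2·143637+65476=352750,  q_8=2·6443+2937=15823
a_9=3:  p_9=3·352750+143637=1201887,  q_9=3·15823+6443=53912
fundamental: x₁=1201887, y₁=53912  (since 1444532360769 − 497·2906503744 = 1)
(1201887+53912√497)^2 = 2889064721537 + 129592263888√497
(1201887+53912√497)^3 = 6944658661946678751 + 311510514535059400√497
(1201887+53912√497)^4 = 16693389930459326703284737 + 748800875565868281911712√497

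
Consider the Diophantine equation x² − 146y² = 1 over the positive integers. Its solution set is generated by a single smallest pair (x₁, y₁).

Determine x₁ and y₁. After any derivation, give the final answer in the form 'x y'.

145 12

√146 = [12; 12,24, …], period ℓ=2 (even) → k=1
i=0: a=12 ⇒ p=12, q=1
i=1: a=12 ⇒ p=145, q=12
(x₁, y₁) = (145, 12);  145² − 146·12² = 1 ✓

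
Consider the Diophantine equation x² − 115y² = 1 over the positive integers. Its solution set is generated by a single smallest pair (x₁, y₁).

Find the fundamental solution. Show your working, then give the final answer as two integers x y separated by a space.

1126 105

√115 → a₀=10, period (1,2,1,1,1,1,1,2,1,20); ℓ=10 even so k=9
k=0  a_k=10  p_k/q_k = 10/1
…
k=5  a_k=1  p_k/q_k = 118/11
…
k=8  a_k=2  p_k/q_k = 815/76
k=9  a_k=1  p_k/q_k = 1126/105
fundamental: x₁=1126, y₁=105  (since 1267876 − 115·11025 = 1)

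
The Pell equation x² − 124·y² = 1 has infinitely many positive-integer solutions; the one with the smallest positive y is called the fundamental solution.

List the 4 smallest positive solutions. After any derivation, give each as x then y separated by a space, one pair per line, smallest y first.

4620799 414960
42703566796801 3834893506080
394649197502177907199 35440544156001500880
3647189234337689639247667201 327527261991011323636100160

d=124: √d = [11; 7,2,1,1,1,…,2,7,22] (ℓ=16, even), read p_15/q_15
a_0=11:  p_0=11·1+0=11,  q_0=11·0+1=1
a_1=7:  p_1=7·11+1=78,  q_1=7·1+0=7
a_2=2:  p_2=2·78+11=167,  q_2=2·7+1=15
a_3=1:  p_3=1·167+78=245,  q_3=1·15+7=22
…
a_5=1:  p_5=1·412+245=657,  q_5=1·37+22=59
a_6=3:  p_6=3·657+412=2383,  q_6=3·59+37=214
a_7=1:  p_7=1·2383+657=3040,  q_7=1·214+59=273
a_8=4:  p_8=4·3040+2383=14543,  q_8=4·273+214=1306
a_9=1:  p_9=1·14543+3040=17583,  q_9=1·1306+273=1579
a_10=3:  p_10=3·17583+14543=67292,  q_10=3·1579+1306=6043
a_11=1:  p_11=1·67292+17583=84875,  q_11=1·6043+1579=7622
a_12=1:  p_12=1·84875+67292=152167,  q_12=1·7622+6043=13665
a_13=1:  p_13=1·152167+84875=237042,  q_13=1·13665+7622=21287
a_14=2:  p_14=2·237042+152167=626251,  q_14=2·21287+13665=56239
a_15=7:  p_15=7·626251+237042=4620799,  q_15=7·56239+21287=414960
fundamental: x₁=4620799, y₁=414960  (since 21351783398401 − 124·172191801600 = 1)
(x_2, y_2) = (4620799·4620799 + 124·414960·414960, 4620799·414960 + 414960·4620799) = (42703566796801, 3834893506080)
(x_3, y_3) = (4620799·42703566796801 + 124·414960·3834893506080, 4620799·3834893506080 + 414960·42703566796801) = (394649197502177907199, 35440544156001500880)
(x_4, y_4) = (4620799·394649197502177907199 + 124·414960·35440544156001500880, 4620799·35440544156001500880 + 414960·394649197502177907199) = (3647189234337689639247667201, 327527261991011323636100160)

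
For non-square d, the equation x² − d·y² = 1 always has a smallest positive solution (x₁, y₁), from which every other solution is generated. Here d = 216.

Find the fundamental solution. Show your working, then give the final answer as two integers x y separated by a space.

485 33

d=216: √d = [14; 1,2,3,2,1,28] (ℓ=6, even), read p_5/q_5
step 0: (14, 1)  from 14·(1,0) + (0,1)
step 1: (15, 1)  from 1·(14,1) + (1,0)
step 2: (44, 3)  from 2·(15,1) + (14,1)
step 3: (147, 10)  from 3·(44,3) + (15,1)
step 4: (338, 23)  from 2·(147,10) + (44,3)
step 5: (485, 33)  from 1·(338,23) + (147,10)
→ (485, 33).  Check: 485²=235225, 216·33²=235224, difference 1.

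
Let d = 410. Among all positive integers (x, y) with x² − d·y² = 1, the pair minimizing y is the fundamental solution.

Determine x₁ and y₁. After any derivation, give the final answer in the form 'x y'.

√410 → a₀=20, period (4,40); ℓ=2 even so k=1
step 0: (20, 1)  from 20·(1,0) + (0,1)
step 1: (81, 4)  from 4·(20,1) + (1,0)
fundamental: x₁=81, y₁=4  (since 6561 − 410·16 = 1)

81 4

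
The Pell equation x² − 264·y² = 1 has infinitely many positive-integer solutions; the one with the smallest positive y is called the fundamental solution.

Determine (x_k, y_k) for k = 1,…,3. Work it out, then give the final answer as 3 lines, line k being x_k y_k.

d=264: √d = [16; 4,32] (ℓ=2, even), read p_1/q_1
step 0: (16, 1)  from 16·(1,0) + (0,1)
step 1: (65, 4)  from 4·(16,1) + (1,0)
(x₁, y₁) = (65, 4);  65² − 264·4² = 1 ✓
(65+4√264)^2 = 8449 + 520√264
(65+4√264)^3 = 1098305 + 67596√264

65 4
8449 520
1098305 67596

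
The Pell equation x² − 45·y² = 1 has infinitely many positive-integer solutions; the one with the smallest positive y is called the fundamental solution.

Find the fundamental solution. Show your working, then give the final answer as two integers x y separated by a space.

√45 → a₀=6, period (1,2,2,2,1,12); ℓ=6 even so k=5
a_0=6:  p_0=6·1+0=6,  q_0=6·0+1=1
…
a_2=2:  p_2=2·7+6=20,  q_2=2·1+1=3
a_3=2:  p_3=2·20+7=47,  q_3=2·3+1=7
a_4=2:  p_4=2·47+20=114,  q_4=2·7+3=17
a_5=1:  p_5=1·114+47=161,  q_5=1·17+7=24
fundamental: x₁=161, y₁=24  (since 25921 − 45·576 = 1)

161 24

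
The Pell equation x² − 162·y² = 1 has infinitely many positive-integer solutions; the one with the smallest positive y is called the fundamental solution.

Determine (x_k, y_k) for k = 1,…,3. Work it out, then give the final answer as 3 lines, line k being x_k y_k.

[12; 1,2,1,2,12,2,1,2,1,24] for √162; ℓ=10 ⇒ convergent index 9
a_0=12:  p_0=12·1+0=12,  q_0=12·0+1=1
a_1=1:  p_1=1·12+1=13,  q_1=1·1+0=1
a_2=2:  p_2=2·13+12=38,  q_2=2·1+1=3
a_3=1:  p_3=1·38+13=51,  q_3=1·3+1=4
a_4=2:  p_4=2·51+38=140,  q_4=2·4+3=11
a_5=12:  p_5=12·140+51=1731,  q_5=12·11+4=136
a_6=2:  p_6=2·1731+140=3602,  q_6=2·136+11=283
…
a_8=2:  p_8=2·5333+3602=14268,  q_8=2·419+283=1121
a_9=1:  p_9=1·14268+5333=19601,  q_9=1·1121+419=1540
→ (19601, 1540).  Check: 19601²=384199201, 162·1540²=384199200, difference 1.
n=2: (19601,1540)∘(19601,1540) = (19601·19601+162·1540·1540, 19601·1540+1540·19601) = (768398401,60371080)
n=3: (768398401,60371080)∘(19601,1540) = (19601·768398401+162·1540·60371080, 19601·60371080+1540·768398401) = (30122754096401,2366667076620)

19601 1540
768398401 60371080
30122754096401 2366667076620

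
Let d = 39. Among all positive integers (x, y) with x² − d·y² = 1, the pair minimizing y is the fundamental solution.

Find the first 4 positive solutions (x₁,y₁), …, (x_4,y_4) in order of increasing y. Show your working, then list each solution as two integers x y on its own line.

√39 = [6; 4,12, …], period ℓ=2 (even) → k=1
step 0: (6, 1)  from 6·(1,0) + (0,1)
step 1: (25, 4)  from 4·(6,1) + (1,0)
(x₁, y₁) = (25, 4);  25² − 39·4² = 1 ✓
(x_2, y_2) = (25·25 + 39·4·4, 25·4 + 4·25) = (1249, 200)
(x_3, y_3) = (25·1249 + 39·4·200, 25·200 + 4·1249) = (62425, 9996)
(x_4, y_4) = (25·62425 + 39·4·9996, 25·9996 + 4·62425) = (3120001, 499600)

25 4
1249 200
62425 9996
3120001 499600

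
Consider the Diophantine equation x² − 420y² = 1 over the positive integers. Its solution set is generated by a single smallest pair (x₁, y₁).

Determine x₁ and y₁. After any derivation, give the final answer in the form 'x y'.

d=420: √d = [20; 2,40] (ℓ=2, even), read p_1/q_1
i=0: a=20 ⇒ p=20, q=1
i=1: a=2 ⇒ p=41, q=2
(x₁, y₁) = (41, 2);  41² − 420·2² = 1 ✓

41 2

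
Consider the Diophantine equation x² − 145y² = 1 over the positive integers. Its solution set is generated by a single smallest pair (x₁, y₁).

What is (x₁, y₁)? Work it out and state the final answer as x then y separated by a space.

d=145: √d = [12; 24] (ℓ=1, odd), read p_1/q_1
i=0: a=12 ⇒ p=12, q=1
i=1: a=24 ⇒ p=289, q=24
(x₁, y₁) = (289, 24);  289² − 145·24² = 1 ✓

289 24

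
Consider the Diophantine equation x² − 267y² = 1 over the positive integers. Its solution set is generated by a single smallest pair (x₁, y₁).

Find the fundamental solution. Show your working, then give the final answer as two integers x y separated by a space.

√267 → a₀=16, period (2,1,15,1,2,32); ℓ=6 even so k=5
i=0: a=16 ⇒ p=16, q=1
…
i=4: a=1 ⇒ p=817, q=50
i=5: a=2 ⇒ p=2402, q=147
→ (2402, 147).  Check: 2402²=5769604, 267·147²=5769603, difference 1.

2402 147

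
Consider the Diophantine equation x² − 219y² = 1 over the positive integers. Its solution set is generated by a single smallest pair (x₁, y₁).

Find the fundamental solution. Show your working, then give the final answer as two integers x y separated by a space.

√219 = [14; 1,3,1,28, …], period ℓ=4 (even) → k=3
i=0: a=14 ⇒ p=14, q=1
i=1: a=1 ⇒ p=15, q=1
i=2: a=3 ⇒ p=59, q=4
i=3: a=1 ⇒ p=74, q=5
(x₁, y₁) = (74, 5);  74² − 219·5² = 1 ✓

74 5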